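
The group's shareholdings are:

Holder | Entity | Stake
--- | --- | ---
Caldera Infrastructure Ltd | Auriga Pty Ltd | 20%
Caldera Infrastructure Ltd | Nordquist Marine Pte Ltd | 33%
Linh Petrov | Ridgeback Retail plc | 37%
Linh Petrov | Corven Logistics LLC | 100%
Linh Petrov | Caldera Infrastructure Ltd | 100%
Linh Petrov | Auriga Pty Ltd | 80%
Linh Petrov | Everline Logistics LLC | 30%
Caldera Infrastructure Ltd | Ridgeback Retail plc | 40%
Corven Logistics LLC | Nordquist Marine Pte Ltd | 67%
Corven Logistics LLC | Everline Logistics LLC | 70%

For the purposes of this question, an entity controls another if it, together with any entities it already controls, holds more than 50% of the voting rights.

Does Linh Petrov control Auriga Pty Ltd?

Yes

Linh holds 100% of Caldera, so Linh controls Caldera.
Caldera and Linh together hold 20% + 80% = 100% of Auriga, so Linh controls Auriga.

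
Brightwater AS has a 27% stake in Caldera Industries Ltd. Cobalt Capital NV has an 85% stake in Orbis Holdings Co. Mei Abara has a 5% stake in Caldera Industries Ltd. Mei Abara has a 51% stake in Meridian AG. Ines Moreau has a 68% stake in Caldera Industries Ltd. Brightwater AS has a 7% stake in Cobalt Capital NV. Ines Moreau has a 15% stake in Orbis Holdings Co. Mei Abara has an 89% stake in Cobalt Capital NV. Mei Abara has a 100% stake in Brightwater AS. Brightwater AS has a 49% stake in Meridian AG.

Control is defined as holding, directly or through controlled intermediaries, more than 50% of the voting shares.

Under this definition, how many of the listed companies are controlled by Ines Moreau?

1

Ines holds 68% of Caldera, so Ines controls Caldera.
No other company's threshold is met.
Ines controls 1 company.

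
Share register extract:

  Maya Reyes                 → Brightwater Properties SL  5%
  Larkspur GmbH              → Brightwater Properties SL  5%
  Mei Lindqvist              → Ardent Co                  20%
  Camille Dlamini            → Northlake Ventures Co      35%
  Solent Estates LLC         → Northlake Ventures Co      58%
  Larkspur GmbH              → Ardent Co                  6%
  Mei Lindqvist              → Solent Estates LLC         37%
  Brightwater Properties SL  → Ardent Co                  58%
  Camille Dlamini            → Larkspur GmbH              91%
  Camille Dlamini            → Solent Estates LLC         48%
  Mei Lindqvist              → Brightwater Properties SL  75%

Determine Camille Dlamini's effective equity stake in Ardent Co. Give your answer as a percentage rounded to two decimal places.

Camille reaches Ardent along 2 paths.
Via Larkspur → Brightwater: 91% × 5% × 58% = 2.639%.
Via Larkspur: 91% × 6% = 5.46%.
Total: 2.639% + 5.46% = 8.099%.
Rounded: 8.10%.

8.10%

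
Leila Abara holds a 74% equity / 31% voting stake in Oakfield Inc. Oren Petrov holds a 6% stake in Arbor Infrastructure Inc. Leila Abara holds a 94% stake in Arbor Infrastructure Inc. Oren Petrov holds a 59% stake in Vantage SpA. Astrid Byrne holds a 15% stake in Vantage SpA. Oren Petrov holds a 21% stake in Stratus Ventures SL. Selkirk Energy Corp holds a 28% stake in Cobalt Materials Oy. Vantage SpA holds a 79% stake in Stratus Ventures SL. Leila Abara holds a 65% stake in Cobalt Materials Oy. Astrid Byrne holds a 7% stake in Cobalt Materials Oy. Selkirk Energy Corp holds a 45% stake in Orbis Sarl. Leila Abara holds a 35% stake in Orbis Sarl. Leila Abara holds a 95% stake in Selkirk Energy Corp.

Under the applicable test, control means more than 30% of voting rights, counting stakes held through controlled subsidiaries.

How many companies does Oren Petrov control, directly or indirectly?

Oren holds 59% of Vantage, so Oren controls Vantage.
Vantage and Oren together hold 79% + 21% = 100% of Stratus, so Oren controls Stratus.
No other company's threshold is met.
Oren controls 2 companies.

2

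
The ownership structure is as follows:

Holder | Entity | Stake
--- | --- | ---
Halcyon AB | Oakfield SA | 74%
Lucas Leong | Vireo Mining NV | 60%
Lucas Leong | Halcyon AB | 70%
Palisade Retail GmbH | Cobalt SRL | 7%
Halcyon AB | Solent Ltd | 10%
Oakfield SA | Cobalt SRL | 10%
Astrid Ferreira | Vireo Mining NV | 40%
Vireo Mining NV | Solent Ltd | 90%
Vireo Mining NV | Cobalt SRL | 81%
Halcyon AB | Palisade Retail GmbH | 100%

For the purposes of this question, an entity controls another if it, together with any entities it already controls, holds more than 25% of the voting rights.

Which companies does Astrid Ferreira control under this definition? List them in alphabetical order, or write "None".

Cobalt SRL, Solent Ltd, Vireo Mining NV

Astrid holds 40% of Vireo, so Astrid controls Vireo.
Vireo holds 90% of Solent, so Astrid controls Solent.
Vireo holds 81% of Cobalt, so Astrid controls Cobalt.
No other company's threshold is met.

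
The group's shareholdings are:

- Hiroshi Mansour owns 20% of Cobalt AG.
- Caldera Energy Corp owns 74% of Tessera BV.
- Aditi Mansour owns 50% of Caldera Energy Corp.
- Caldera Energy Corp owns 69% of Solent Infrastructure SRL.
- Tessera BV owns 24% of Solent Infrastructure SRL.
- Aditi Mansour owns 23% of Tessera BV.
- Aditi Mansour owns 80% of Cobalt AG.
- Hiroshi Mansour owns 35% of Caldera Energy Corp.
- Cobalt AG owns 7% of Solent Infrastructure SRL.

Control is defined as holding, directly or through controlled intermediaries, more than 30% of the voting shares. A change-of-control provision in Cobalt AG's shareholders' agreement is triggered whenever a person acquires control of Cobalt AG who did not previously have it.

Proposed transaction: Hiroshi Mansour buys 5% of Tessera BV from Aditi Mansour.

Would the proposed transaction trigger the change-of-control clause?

The purchase adds only to Hiroshi's holdings (Aditi's stake shrinks), so Hiroshi is the only person who could newly come to control Cobalt.
Hiroshi holds 35% of Caldera, so Hiroshi controls Caldera.
Caldera holds 74% of Tessera, so Hiroshi controls Tessera.
Caldera and Tessera together hold 69% + 24% = 93% of Solent, so Hiroshi controls Solent.
In Cobalt, Hiroshi's side holds only 20%, not > 30%.
So before the transaction, Hiroshi does not control Cobalt.
After the purchase, Hiroshi holds 5% of Tessera directly, and Aditi's stake falls to 18%.
Caldera and Hiroshi together hold 74% + 5% = 79% of Tessera, so Hiroshi controls Tessera.
After the transaction, Hiroshi's side holds 20% of Cobalt, not > 30%, so Hiroshi still does not control Cobalt.
No new person acquires control, so the clause is not triggered.

No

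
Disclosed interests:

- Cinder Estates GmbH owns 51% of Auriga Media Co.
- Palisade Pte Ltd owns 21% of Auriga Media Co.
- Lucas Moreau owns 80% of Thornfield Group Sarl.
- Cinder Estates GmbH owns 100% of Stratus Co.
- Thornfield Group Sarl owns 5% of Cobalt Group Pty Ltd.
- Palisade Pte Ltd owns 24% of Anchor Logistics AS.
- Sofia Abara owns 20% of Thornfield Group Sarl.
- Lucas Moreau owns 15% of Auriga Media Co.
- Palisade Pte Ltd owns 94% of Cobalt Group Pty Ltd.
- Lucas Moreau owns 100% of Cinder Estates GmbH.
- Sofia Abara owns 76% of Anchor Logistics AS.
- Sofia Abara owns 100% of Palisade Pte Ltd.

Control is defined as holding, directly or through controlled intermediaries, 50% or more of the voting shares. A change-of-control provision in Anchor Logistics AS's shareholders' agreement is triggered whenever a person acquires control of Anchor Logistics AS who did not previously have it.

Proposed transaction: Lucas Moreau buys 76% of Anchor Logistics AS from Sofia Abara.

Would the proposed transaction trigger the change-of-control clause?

Yes

The purchase adds only to Lucas's holdings (Sofia's stake shrinks), so Lucas is the only person who could newly come to control Anchor.
Lucas holds 100% of Cinder, so Lucas controls Cinder.
Cinder holds 100% of Stratus, so Lucas controls Stratus.
Lucas holds 80% of Thornfield, so Lucas controls Thornfield.
Lucas and Cinder together hold 15% + 51% = 66% of Auriga, so Lucas controls Auriga.
Neither Lucas nor any entity Lucas controls holds any voting interest in Anchor.
So before the transaction, Lucas does not control Anchor.
After the purchase, Lucas holds 76% of Anchor directly, and Sofia's stake falls to 0%.
Lucas holds 76% of Anchor, so Lucas controls Anchor.
Lucas did not control Anchor before and does after, so the clause is triggered.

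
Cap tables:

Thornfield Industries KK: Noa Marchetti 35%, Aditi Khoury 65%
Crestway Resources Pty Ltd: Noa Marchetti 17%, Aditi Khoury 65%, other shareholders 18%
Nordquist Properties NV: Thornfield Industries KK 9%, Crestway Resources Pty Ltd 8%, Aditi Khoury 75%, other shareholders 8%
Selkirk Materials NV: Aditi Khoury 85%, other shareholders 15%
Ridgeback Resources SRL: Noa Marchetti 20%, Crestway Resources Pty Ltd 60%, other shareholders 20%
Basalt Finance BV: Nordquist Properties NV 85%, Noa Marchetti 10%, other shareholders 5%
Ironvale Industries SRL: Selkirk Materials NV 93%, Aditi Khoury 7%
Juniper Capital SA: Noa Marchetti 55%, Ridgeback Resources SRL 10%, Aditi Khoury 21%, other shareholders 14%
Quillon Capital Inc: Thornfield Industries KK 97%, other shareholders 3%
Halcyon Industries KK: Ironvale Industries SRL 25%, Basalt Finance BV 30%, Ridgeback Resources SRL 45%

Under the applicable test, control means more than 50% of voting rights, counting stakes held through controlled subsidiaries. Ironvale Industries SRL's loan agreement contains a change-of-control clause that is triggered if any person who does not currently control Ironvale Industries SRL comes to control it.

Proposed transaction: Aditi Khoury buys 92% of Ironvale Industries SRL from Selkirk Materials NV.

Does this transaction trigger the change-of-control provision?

No

The purchase adds only to Aditi's holdings (Selkirk's stake shrinks), so Aditi is the only person who could newly come to control Ironvale.
Aditi holds 85% of Selkirk, so Aditi controls Selkirk.
Selkirk and Aditi together hold 93% + 7% = 100% of Ironvale, so Aditi controls Ironvale.
So Aditi already controls Ironvale before the transaction.
After the purchase, Aditi's direct stake in Ironvale rises to 7% + 92% = 99%, and Selkirk's stake falls to 1%.
Aditi controlled Ironvale already, so this is not a new person acquiring control; every other person's position is unchanged or reduced.
No new person acquires control, so the clause is not triggered.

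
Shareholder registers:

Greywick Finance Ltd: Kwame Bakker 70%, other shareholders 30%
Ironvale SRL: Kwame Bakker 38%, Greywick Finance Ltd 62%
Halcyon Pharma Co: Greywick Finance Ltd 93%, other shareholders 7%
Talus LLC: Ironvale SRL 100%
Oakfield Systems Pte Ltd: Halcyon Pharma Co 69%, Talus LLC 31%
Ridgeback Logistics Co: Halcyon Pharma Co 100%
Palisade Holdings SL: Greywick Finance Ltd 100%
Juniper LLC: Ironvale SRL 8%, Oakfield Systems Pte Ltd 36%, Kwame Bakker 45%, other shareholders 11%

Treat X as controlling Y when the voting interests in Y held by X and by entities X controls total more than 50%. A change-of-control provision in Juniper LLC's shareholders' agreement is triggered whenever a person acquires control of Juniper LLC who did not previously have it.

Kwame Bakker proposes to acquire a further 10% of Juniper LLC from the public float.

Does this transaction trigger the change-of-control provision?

The purchase changes only Kwame's holdings, so Kwame is the only person who could newly come to control Juniper.
Kwame holds 70% of Greywick, so Kwame controls Greywick.
Kwame and Greywick together hold 38% + 62% = 100% of Ironvale, so Kwame controls Ironvale.
Ironvale holds 100% of Talus, so Kwame controls Talus.
Greywick holds 93% of Halcyon, so Kwame controls Halcyon.
Halcyon and Talus together hold 69% + 31% = 100% of Oakfield, so Kwame controls Oakfield.
Ironvale and Oakfield and Kwame together hold 8% + 36% + 45% = 89% of Juniper, so Kwame controls Juniper.
So Kwame already controls Juniper before the transaction.
After the purchase, Kwame's direct stake in Juniper rises to 45% + 10% = 55%.
Kwame controlled Juniper already, so this is not a new person acquiring control; every other person's position is unchanged or reduced.
No new person acquires control, so the clause is not triggered.

No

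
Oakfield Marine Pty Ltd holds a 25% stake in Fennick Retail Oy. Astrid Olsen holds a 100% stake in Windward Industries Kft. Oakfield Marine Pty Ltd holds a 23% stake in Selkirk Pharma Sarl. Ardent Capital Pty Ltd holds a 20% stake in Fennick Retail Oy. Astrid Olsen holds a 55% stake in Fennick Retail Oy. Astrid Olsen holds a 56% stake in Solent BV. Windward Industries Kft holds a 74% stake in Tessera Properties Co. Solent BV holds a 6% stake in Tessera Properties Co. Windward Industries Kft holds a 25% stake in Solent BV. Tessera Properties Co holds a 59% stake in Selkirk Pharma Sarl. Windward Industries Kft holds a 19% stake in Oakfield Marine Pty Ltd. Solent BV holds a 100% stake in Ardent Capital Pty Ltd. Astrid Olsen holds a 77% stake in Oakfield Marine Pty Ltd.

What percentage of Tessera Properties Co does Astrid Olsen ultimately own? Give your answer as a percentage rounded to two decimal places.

78.86%

Astrid reaches Tessera along 3 paths.
Via Windward: 100% × 74% = 74%.
Via Solent: 56% × 6% = 3.36%.
Via Windward → Solent: 100% × 25% × 6% = 1.5%.
Total: 74% + 3.36% + 1.5% = 78.86%.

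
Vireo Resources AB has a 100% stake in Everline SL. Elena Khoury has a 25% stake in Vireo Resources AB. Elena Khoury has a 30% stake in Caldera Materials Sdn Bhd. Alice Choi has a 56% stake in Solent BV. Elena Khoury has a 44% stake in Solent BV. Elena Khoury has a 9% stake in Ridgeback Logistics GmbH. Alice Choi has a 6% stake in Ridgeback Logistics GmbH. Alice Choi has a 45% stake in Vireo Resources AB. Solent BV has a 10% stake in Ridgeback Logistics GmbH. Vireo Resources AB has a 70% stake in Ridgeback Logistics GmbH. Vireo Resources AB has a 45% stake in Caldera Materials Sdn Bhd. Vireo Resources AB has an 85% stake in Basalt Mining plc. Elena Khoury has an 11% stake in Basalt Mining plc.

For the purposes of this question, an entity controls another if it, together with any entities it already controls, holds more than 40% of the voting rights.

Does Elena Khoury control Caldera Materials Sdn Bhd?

Elena holds 44% of Solent, so Elena controls Solent.
In Caldera, Elena's side holds only 30%, not > 40%.
So Elena does not control Caldera.

No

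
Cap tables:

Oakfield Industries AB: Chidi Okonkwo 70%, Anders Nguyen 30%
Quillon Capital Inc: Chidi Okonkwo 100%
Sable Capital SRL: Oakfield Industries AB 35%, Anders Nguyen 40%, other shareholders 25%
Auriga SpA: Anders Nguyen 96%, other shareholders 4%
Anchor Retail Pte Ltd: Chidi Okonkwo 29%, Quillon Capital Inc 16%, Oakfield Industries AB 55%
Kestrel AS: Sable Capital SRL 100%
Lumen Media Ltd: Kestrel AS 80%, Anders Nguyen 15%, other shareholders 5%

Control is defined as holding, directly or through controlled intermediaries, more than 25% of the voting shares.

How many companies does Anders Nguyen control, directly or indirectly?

Anders holds 30% of Oakfield, so Anders controls Oakfield.
Oakfield and Anders together hold 35% + 40% = 75% of Sable, so Anders controls Sable.
Anders holds 96% of Auriga, so Anders controls Auriga.
Oakfield holds 55% of Anchor, so Anders controls Anchor.
Sable holds 100% of Kestrel, so Anders controls Kestrel.
Kestrel and Anders together hold 80% + 15% = 95% of Lumen, so Anders controls Lumen.
No other company's threshold is met.
Anders controls 6 companies.

6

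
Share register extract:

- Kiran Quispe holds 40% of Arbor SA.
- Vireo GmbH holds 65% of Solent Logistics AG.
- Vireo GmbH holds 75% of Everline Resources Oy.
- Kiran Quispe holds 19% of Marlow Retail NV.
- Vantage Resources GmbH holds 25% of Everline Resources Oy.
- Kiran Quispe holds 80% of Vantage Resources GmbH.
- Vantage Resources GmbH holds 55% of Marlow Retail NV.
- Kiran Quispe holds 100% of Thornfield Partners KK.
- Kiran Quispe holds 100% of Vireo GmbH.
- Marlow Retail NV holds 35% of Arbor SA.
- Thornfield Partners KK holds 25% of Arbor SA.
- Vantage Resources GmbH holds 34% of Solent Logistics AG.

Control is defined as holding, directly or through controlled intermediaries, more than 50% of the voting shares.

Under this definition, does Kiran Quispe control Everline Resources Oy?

Yes

Kiran holds 80% of Vantage, so Kiran controls Vantage.
Kiran holds 100% of Vireo, so Kiran controls Vireo.
Vireo and Vantage together hold 75% + 25% = 100% of Everline, so Kiran controls Everline.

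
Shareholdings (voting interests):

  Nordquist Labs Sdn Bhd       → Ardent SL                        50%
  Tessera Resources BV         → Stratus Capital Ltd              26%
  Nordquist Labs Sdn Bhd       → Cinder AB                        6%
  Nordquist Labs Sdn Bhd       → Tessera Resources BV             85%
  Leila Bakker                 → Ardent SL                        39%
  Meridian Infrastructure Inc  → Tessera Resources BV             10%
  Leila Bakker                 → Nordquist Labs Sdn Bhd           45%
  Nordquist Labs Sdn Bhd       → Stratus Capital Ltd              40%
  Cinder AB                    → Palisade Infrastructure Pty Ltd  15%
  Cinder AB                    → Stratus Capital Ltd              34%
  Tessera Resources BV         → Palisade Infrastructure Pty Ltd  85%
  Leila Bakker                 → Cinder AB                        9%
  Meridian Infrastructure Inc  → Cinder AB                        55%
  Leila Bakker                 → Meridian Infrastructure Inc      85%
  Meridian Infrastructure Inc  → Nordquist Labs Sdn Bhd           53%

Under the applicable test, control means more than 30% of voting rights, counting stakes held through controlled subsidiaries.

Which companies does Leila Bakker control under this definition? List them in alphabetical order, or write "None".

Ardent SL, Cinder AB, Meridian Infrastructure Inc, Nordquist Labs Sdn Bhd, Palisade Infrastructure Pty Ltd, Stratus Capital Ltd, Tessera Resources BV

Leila holds 85% of Meridian, so Leila controls Meridian.
Leila and Meridian together hold 45% + 53% = 98% of Nordquist, so Leila controls Nordquist.
Nordquist and Meridian together hold 85% + 10% = 95% of Tessera, so Leila controls Tessera.
Nordquist and Meridian and Leila together hold 6% + 55% + 9% = 70% of Cinder, so Leila controls Cinder.
Tessera and Nordquist and Cinder together hold 26% + 40% + 34% = 100% of Stratus, so Leila controls Stratus.
Leila and Nordquist together hold 39% + 50% = 89% of Ardent, so Leila controls Ardent.
Cinder and Tessera together hold 15% + 85% = 100% of Palisade, so Leila controls Palisade.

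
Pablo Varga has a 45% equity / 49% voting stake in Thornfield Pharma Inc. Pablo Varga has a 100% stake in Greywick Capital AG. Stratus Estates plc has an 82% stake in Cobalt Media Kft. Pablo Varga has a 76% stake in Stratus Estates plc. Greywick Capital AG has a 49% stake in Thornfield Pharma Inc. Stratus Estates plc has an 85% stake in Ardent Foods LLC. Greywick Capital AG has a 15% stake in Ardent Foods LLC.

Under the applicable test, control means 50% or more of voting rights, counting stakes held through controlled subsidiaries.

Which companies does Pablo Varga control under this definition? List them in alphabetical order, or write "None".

Pablo holds 100% of Greywick, so Pablo controls Greywick.
Pablo holds 76% of Stratus, so Pablo controls Stratus.
Greywick and Pablo together hold 49% + 49% = 98% of Thornfield, so Pablo controls Thornfield.
Greywick and Stratus together hold 15% + 85% = 100% of Ardent, so Pablo controls Ardent.
Stratus holds 82% of Cobalt, so Pablo controls Cobalt.

Ardent Foods LLC, Cobalt Media Kft, Greywick Capital AG, Stratus Estates plc, Thornfield Pharma Inc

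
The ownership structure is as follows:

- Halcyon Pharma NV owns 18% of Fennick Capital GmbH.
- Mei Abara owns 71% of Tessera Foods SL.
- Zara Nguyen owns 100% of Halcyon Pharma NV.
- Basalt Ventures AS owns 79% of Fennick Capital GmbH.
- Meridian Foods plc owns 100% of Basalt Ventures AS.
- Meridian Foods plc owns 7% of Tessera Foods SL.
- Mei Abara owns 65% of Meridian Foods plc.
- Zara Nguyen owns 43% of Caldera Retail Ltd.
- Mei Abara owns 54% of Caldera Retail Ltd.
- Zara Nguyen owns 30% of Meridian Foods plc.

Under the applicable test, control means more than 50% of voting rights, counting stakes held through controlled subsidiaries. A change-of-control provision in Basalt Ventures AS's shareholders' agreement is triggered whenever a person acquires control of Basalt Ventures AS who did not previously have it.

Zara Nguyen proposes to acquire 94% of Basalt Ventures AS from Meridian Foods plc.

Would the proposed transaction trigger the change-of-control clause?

The purchase adds only to Zara's holdings (Meridian's stake shrinks), so Zara is the only person who could newly come to control Basalt.
Zara holds 100% of Halcyon, so Zara controls Halcyon.
Neither Zara nor any entity Zara controls holds any voting interest in Basalt.
So before the transaction, Zara does not control Basalt.
After the purchase, Zara holds 94% of Basalt directly, and Meridian's stake falls to 6%.
Zara holds 94% of Basalt, so Zara controls Basalt.
Zara did not control Basalt before and does after, so the clause is triggered.

Yes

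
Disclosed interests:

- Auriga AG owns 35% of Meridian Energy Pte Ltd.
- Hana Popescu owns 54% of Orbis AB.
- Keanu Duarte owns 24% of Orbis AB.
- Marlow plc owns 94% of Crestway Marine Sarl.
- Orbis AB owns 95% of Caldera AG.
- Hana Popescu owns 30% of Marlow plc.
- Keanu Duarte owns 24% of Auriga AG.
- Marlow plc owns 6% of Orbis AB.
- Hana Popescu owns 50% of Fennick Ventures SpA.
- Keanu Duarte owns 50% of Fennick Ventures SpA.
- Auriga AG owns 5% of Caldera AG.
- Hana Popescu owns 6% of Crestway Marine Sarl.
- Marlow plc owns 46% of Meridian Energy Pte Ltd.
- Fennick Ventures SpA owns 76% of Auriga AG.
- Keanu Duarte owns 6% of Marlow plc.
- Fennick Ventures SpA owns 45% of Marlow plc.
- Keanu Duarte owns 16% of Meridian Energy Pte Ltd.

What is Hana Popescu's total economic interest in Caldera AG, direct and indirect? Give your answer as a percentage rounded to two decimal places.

Hana reaches Caldera along 4 paths.
Via Orbis: 54% × 95% = 51.3%.
Via Marlow → Orbis: 30% × 6% × 95% = 1.71%.
Via Fennick → Marlow → Orbis: 50% × 45% × 6% × 95% = 1.2825%.
Via Fennick → Auriga: 50% × 76% × 5% = 1.9%.
Total: 51.3% + 1.71% + 1.2825% + 1.9% = 56.1925%.
Rounded: 56.19%.

56.19%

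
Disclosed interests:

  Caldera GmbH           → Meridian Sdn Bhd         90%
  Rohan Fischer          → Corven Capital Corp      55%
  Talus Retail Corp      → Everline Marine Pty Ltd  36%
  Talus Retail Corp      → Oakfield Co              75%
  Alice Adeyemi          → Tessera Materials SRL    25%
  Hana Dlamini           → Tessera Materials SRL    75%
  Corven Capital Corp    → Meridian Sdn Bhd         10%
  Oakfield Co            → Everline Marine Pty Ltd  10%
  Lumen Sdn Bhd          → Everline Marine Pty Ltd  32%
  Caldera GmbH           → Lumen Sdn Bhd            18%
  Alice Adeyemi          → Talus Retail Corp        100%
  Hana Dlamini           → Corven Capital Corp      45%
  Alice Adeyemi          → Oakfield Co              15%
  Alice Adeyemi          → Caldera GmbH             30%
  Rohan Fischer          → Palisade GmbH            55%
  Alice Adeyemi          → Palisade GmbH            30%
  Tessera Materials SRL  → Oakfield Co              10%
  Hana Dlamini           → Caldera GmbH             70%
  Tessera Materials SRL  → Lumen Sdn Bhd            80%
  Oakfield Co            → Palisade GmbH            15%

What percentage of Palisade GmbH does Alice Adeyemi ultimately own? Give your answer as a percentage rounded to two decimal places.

43.88%

Alice reaches Palisade along 4 paths.
Via Tessera → Oakfield: 25% × 10% × 15% = 0.375%.
Via Talus → Oakfield: 100% × 75% × 15% = 11.25%.
Via Oakfield: 15% × 15% = 2.25%.
Direct stake: 30% = 30%.
Total: 0.375% + 11.25% + 2.25% + 30% = 43.875%.
Rounded: 43.88%.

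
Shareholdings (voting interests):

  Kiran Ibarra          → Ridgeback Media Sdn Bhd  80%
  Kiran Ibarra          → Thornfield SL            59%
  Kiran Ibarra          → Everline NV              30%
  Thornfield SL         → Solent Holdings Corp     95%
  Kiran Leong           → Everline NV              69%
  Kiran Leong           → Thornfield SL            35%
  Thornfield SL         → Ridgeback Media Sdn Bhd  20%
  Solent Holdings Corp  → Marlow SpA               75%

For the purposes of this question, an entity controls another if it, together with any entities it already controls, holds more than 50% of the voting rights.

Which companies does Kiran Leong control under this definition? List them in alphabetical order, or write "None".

Everline NV

Kiran Leong holds 69% of Everline, so Kiran Leong controls Everline.
No other company's threshold is met.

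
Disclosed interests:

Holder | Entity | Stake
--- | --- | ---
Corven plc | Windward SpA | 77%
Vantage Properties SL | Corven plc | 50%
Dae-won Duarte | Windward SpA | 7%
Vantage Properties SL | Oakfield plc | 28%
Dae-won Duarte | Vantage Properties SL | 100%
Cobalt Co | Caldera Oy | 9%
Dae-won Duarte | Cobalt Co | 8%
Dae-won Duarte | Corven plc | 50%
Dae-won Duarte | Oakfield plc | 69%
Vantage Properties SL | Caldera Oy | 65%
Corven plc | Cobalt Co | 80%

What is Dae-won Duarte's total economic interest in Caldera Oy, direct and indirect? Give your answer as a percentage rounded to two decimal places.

72.92%

Dae-won reaches Caldera along 4 paths.
Via Corven → Cobalt: 50% × 80% × 9% = 3.6%.
Via Vantage → Corven → Cobalt: 100% × 50% × 80% × 9% = 3.6%.
Via Cobalt: 8% × 9% = 0.72%.
Via Vantage: 100% × 65% = 65%.
Total: 3.6% + 3.6% + 0.72% + 65% = 72.92%.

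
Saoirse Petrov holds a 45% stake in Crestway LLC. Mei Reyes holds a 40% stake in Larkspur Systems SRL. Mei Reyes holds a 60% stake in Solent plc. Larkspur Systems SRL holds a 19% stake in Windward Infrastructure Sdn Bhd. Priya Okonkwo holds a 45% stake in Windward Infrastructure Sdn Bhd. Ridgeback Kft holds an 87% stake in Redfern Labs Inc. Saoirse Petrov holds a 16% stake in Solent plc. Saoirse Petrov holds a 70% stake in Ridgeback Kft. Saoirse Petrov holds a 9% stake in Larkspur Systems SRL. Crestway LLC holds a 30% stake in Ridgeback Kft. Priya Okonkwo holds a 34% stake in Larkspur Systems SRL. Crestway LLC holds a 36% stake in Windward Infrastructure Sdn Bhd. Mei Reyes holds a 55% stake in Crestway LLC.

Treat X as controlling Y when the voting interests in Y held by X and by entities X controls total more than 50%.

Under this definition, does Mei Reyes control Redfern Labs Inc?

Mei holds 55% of Crestway, so Mei controls Crestway.
Mei holds 60% of Solent, so Mei controls Solent.
Neither Mei nor any entity Mei controls holds any voting interest in Redfern.
So Mei does not control Redfern.

No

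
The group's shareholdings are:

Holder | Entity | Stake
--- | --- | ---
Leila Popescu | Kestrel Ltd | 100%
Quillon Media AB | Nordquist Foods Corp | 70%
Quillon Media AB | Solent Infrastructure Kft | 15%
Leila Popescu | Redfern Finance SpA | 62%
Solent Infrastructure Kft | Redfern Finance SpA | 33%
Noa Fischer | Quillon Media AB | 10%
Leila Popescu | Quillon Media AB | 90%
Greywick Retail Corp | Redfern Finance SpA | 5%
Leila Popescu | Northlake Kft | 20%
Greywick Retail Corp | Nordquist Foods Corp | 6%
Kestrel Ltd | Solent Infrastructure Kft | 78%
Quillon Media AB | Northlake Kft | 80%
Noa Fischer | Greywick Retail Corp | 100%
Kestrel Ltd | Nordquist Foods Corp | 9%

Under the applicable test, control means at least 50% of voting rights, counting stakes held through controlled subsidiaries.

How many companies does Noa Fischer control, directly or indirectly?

1

Noa holds 100% of Greywick, so Noa controls Greywick.
No other company's threshold is met.
Noa controls 1 company.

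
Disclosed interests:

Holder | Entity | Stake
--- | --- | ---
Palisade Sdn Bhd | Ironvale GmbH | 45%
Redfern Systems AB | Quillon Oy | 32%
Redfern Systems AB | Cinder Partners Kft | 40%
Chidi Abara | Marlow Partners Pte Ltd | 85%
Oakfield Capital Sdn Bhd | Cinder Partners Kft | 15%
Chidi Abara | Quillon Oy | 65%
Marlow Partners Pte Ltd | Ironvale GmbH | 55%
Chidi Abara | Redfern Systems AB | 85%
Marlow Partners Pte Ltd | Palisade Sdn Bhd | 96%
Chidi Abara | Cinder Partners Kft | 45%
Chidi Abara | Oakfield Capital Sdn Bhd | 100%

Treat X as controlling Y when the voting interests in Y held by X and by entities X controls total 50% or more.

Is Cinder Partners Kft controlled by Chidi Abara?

Yes

Chidi holds 85% of Redfern, so Chidi controls Redfern.
Chidi holds 100% of Oakfield, so Chidi controls Oakfield.
Oakfield and Chidi and Redfern together hold 15% + 45% + 40% = 100% of Cinder, so Chidi controls Cinder.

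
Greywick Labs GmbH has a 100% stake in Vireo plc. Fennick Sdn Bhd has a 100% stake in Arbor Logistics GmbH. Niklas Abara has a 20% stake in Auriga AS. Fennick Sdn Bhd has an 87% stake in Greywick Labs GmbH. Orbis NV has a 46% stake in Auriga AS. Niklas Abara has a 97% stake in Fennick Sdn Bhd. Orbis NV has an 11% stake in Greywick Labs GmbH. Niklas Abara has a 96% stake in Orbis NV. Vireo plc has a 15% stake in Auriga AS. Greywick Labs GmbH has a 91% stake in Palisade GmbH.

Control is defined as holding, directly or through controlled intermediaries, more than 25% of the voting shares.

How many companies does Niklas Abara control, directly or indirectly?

Niklas holds 96% of Orbis, so Niklas controls Orbis.
Niklas holds 97% of Fennick, so Niklas controls Fennick.
Fennick holds 100% of Arbor, so Niklas controls Arbor.
Fennick and Orbis together hold 87% + 11% = 98% of Greywick, so Niklas controls Greywick.
Greywick holds 91% of Palisade, so Niklas controls Palisade.
Greywick holds 100% of Vireo, so Niklas controls Vireo.
Orbis and Niklas and Vireo together hold 46% + 20% + 15% = 81% of Auriga, so Niklas controls Auriga.
Niklas controls 7 companies.

7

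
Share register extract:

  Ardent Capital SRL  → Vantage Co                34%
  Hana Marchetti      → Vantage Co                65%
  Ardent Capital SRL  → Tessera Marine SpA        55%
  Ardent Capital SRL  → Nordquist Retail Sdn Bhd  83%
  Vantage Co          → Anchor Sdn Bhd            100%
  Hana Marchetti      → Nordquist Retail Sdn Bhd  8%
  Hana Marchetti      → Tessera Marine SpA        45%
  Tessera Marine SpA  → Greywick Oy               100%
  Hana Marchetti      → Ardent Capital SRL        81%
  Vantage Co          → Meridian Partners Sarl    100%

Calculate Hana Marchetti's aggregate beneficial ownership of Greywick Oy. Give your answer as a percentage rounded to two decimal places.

Hana reaches Greywick along 2 paths.
Via Tessera: 45% × 100% = 45%.
Via Ardent → Tessera: 81% × 55% × 100% = 44.55%.
Total: 45% + 44.55% = 89.55%.

89.55%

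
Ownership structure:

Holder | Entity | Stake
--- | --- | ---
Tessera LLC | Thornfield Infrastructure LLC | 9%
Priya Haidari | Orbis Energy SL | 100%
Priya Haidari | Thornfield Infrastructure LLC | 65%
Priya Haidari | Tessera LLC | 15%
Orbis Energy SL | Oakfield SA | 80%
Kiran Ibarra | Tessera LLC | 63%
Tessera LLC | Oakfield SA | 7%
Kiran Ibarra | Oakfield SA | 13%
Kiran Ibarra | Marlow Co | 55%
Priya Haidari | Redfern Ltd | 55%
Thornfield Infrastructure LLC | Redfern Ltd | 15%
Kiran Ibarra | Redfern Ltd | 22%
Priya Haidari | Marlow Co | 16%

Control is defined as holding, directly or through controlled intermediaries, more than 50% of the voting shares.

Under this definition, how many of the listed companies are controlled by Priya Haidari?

4

Priya holds 65% of Thornfield, so Priya controls Thornfield.
Priya holds 100% of Orbis, so Priya controls Orbis.
Priya and Thornfield together hold 55% + 15% = 70% of Redfern, so Priya controls Redfern.
Orbis holds 80% of Oakfield, so Priya controls Oakfield.
No other company's threshold is met.
Priya controls 4 companies.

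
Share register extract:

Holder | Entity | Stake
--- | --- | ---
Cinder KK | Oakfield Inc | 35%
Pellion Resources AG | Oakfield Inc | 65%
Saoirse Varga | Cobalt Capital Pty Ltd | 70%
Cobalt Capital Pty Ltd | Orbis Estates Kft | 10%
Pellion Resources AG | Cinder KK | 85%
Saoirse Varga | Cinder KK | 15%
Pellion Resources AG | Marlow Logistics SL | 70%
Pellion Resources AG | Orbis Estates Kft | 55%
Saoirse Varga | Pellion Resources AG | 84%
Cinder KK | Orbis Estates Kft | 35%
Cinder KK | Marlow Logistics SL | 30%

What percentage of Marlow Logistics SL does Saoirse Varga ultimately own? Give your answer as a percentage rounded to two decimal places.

Saoirse reaches Marlow along 3 paths.
Via Pellion: 84% × 70% = 58.8%.
Via Cinder: 15% × 30% = 4.5%.
Via Pellion → Cinder: 84% × 85% × 30% = 21.42%.
Total: 58.8% + 4.5% + 21.42% = 84.72%.

84.72%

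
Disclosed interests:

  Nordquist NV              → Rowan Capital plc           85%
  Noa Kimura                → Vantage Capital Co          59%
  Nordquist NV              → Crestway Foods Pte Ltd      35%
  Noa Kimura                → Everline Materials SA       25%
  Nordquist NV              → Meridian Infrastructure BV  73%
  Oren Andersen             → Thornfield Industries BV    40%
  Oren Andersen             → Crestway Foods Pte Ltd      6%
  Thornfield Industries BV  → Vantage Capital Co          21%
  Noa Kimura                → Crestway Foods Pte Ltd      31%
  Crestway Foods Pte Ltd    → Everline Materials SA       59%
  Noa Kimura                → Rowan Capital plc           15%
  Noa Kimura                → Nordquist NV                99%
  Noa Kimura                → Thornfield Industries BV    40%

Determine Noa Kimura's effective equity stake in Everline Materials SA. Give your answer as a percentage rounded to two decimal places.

Noa reaches Everline along 3 paths.
Via Crestway: 31% × 59% = 18.29%.
Via Nordquist → Crestway: 99% × 35% × 59% = 20.4435%.
Direct stake: 25% = 25%.
Total: 18.29% + 20.4435% + 25% = 63.7335%.
Rounded: 63.73%.

63.73%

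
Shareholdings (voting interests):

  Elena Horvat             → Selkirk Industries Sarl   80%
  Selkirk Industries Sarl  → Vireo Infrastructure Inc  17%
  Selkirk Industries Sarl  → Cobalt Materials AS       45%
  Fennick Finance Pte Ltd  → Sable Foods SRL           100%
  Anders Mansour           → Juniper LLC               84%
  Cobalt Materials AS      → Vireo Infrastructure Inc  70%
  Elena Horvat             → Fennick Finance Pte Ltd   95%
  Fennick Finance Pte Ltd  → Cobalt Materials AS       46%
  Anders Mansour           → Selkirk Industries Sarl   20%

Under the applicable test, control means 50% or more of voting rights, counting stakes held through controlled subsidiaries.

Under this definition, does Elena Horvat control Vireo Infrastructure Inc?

Yes

Elena holds 80% of Selkirk, so Elena controls Selkirk.
Elena holds 95% of Fennick, so Elena controls Fennick.
Selkirk and Fennick together hold 45% + 46% = 91% of Cobalt, so Elena controls Cobalt.
Cobalt and Selkirk together hold 70% + 17% = 87% of Vireo, so Elena controls Vireo.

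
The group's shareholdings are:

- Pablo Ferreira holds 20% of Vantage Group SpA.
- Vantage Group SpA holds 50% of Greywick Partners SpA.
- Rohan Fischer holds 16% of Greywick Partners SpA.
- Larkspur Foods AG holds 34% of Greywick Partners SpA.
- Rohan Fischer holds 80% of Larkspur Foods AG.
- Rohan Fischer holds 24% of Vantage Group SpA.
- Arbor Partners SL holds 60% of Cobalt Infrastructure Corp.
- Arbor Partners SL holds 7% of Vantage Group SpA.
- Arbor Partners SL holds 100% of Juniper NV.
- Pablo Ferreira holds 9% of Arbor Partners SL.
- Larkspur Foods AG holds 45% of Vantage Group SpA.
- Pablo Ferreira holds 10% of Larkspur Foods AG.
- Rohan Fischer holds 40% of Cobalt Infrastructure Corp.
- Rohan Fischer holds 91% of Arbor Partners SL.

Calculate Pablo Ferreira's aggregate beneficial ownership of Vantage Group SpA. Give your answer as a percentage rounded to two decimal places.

Pablo reaches Vantage along 3 paths.
Via Larkspur: 10% × 45% = 4.5%.
Direct stake: 20% = 20%.
Via Arbor: 9% × 7% = 0.63%.
Total: 4.5% + 20% + 0.63% = 25.13%.

25.13%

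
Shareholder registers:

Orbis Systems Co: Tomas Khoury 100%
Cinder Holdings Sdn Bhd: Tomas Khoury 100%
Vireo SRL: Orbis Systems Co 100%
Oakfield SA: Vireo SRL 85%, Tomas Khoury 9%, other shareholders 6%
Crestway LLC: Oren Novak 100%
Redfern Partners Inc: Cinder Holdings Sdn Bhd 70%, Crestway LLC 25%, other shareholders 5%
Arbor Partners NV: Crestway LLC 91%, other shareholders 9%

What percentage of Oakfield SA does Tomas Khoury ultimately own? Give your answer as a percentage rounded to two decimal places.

Tomas reaches Oakfield along 2 paths.
Via Orbis → Vireo: 100% × 100% × 85% = 85%.
Direct stake: 9% = 9%.
Total: 85% + 9% = 94%.
Rounded: 94.00%.

94.00%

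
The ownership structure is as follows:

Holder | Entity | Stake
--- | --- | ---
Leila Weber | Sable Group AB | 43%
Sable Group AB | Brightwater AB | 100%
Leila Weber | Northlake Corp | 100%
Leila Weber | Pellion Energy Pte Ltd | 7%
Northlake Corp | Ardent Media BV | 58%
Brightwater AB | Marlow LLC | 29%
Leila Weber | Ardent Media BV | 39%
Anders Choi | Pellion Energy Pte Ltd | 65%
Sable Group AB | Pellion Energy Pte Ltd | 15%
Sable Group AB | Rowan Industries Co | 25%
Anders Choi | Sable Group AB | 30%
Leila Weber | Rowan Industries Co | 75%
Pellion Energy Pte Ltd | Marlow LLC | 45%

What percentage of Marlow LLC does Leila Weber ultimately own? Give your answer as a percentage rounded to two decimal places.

18.52%

Leila reaches Marlow along 3 paths.
Via Sable → Pellion: 43% × 15% × 45% = 2.9025%.
Via Pellion: 7% × 45% = 3.15%.
Via Sable → Brightwater: 43% × 100% × 29% = 12.47%.
Total: 2.9025% + 3.15% + 12.47% = 18.5225%.
Rounded: 18.52%.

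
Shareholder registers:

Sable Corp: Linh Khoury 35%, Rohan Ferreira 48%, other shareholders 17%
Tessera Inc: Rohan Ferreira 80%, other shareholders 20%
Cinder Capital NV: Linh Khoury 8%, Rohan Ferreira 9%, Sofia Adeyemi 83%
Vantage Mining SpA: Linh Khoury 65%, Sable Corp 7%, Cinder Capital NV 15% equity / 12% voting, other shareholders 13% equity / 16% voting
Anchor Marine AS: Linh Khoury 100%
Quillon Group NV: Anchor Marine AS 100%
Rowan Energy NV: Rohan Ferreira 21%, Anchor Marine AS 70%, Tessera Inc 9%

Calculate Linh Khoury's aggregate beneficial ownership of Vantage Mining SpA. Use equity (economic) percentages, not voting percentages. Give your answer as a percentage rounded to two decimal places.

Linh reaches Vantage along 3 paths.
Direct stake: 65% = 65%.
Via Sable: 35% × 7% = 2.45%.
Via Cinder: 8% × 15% = 1.2%.
Total: 65% + 2.45% + 1.2% = 68.65%.

68.65%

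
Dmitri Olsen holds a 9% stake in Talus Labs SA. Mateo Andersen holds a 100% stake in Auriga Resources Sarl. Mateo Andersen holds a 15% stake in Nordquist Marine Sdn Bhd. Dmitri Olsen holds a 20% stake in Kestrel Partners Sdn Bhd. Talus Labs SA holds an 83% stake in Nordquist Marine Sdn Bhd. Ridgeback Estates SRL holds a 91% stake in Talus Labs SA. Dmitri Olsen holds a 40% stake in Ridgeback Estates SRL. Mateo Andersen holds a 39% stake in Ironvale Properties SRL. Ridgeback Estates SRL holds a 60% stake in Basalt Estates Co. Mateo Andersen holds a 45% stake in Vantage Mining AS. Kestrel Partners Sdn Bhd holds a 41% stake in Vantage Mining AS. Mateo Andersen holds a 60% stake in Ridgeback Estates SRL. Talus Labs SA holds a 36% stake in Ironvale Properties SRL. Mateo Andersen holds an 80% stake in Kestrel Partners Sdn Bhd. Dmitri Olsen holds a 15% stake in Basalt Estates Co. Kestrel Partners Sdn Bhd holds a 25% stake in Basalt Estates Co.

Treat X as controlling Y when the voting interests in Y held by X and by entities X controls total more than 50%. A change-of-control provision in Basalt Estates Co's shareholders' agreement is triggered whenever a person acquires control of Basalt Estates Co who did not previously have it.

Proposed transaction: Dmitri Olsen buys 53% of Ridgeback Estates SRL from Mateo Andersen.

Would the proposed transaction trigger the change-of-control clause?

Yes

The purchase adds only to Dmitri's holdings (Mateo's stake shrinks), so Dmitri is the only person who could newly come to control Basalt.
Dmitri's largest direct stake is 40% in Ridgeback, which does not meet the threshold, so Dmitri controls no company.
In Basalt, Dmitri's side holds only 15%, not > 50%.
So before the transaction, Dmitri does not control Basalt.
After the purchase, Dmitri's direct stake in Ridgeback rises to 40% + 53% = 93%, and Mateo's stake falls to 7%.
Dmitri holds 93% of Ridgeback, so Dmitri controls Ridgeback.
Ridgeback and Dmitri together hold 60% + 15% = 75% of Basalt, so Dmitri controls Basalt.
Dmitri did not control Basalt before and does after, so the clause is triggered.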